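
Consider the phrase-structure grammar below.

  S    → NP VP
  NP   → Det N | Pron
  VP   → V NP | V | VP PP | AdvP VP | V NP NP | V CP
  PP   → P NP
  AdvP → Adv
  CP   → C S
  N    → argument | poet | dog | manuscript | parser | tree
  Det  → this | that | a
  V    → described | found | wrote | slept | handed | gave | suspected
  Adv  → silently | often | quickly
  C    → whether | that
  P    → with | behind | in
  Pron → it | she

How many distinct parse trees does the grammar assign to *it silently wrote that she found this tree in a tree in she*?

6

Two of the 6 distinct bracketings:
[S [NP [Pron it]] [VP [VP [VP [AdvP [Adv silently]] [VP [V wrote] [CP [C that] [S [NP [Pron she]] [VP [V found] [NP [Det this] [N tree]]]]]]] [PP [P in] [NP [Det a] [N tree]]]] [PP [P in] [NP [Pron she]]]]]
[S [NP [Pron it]] [VP [VP [AdvP [Adv silently]] [VP [VP [V wrote] [CP [C that] [S [NP [Pron she]] [VP [V found] [NP [Det this] [N tree]]]]]] [PP [P in] [NP [Det a] [N tree]]]]] [PP [P in] [NP [Pron she]]]]]
The trees differ in how a recursive rule is bracketed over the same span.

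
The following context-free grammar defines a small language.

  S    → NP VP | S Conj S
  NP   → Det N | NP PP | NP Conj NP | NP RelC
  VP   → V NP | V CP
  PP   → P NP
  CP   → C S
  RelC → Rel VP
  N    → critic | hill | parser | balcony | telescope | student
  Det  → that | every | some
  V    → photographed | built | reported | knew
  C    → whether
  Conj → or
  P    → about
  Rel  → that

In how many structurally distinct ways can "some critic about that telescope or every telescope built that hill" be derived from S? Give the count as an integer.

The two bracketings:
[S [NP [NP [Det some] [N critic]] [PP [P about] [NP [NP [Det that] [N telescope]] [Conj or] [NP [Det every] [N telescope]]]]] [VP [V built] [NP [Det that] [N hill]]]]
[S [NP [NP [NP [Det some] [N critic]] [PP [P about] [NP [Det that] [N telescope]]]] [Conj or] [NP [Det every] [N telescope]]] [VP [V built] [NP [Det that] [N hill]]]]
The trees differ in how a recursive rule is bracketed over the same span.

2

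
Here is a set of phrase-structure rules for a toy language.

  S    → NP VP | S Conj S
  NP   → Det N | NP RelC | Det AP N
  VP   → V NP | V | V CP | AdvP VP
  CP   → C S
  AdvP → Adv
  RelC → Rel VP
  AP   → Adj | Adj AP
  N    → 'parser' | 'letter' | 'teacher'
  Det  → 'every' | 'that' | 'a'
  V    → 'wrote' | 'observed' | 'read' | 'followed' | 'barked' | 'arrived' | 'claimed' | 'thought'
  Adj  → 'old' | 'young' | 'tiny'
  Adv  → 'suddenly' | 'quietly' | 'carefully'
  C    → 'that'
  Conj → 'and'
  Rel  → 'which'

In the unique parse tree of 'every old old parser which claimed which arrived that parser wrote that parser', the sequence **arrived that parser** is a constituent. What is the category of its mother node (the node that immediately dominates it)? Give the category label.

S
  NP
    NP
      NP
        Det: every
        AP
          Adj: old
          AP
            Adj: old
        N: parser
      RelC
        Rel: which
        VP
          V: claimed
    RelC
      Rel: which
      VP
        V: arrived
        NP
          Det: that
          N: parser
  VP
    V: wrote
    NP
      Det: that
      N: parser
The span 'arrived that parser' is the VP node built by VP → V NP.
Its mother is the RelC built by RelC → Rel VP.

RelC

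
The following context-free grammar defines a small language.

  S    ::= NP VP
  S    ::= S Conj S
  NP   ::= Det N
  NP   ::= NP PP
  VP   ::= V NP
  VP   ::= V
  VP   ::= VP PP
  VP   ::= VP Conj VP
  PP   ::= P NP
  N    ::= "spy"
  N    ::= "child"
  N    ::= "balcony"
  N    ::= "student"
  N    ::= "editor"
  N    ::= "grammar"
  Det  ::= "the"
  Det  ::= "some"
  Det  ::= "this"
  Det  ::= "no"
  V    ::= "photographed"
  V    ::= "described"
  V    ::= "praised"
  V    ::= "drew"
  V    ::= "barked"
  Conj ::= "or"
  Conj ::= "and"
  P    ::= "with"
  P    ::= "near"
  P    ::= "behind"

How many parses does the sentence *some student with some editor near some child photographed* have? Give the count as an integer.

The two bracketings:
[S [NP [NP [Det some] [N student]] [PP [P with] [NP [NP [Det some] [N editor]] [PP [P near] [NP [Det some] [N child]]]]]] [VP [V photographed]]]
[S [NP [NP [NP [Det some] [N student]] [PP [P with] [NP [Det some] [N editor]]]] [PP [P near] [NP [Det some] [N child]]]] [VP [V photographed]]]
The trees differ in how a recursive rule is bracketed over the same span.

2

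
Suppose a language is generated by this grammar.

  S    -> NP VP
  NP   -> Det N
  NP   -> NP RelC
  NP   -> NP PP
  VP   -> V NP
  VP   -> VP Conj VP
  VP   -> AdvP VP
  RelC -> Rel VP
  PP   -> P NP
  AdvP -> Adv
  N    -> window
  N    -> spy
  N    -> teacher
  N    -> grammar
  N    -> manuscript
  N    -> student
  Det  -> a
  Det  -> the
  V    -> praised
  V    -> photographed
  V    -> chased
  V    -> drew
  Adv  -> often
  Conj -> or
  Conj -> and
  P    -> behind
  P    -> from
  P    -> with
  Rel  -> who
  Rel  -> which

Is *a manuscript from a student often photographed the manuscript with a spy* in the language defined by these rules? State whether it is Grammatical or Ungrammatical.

Grammatical

S
  NP
    NP
      Det: a
      N: manuscript
    PP
      P: from
      NP
        Det: a
        N: student
  VP
    AdvP
      Adv: often
    VP
      V: photographed
      NP
        NP
          Det: the
          N: manuscript
        PP
          P: with
          NP
            Det: a
            N: spy
Each bracket corresponds to one application of a listed rule, so the string is derivable from S.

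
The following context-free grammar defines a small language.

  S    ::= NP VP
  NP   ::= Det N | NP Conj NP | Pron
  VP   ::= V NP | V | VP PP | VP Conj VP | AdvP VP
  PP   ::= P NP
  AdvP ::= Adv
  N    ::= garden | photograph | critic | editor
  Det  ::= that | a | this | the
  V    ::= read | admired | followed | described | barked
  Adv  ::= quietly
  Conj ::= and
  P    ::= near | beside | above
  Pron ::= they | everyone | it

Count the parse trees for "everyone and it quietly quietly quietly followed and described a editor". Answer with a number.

4

Two of the 4 distinct bracketings:
[S [NP [NP [Pron everyone]] [Conj and] [NP [Pron it]]] [VP [VP [AdvP [Adv quietly]] [VP [AdvP [Adv quietly]] [VP [AdvP [Adv quietly]] [VP [V followed]]]]] [Conj and] [VP [V described] [NP [Det a] [N editor]]]]]
[S [NP [NP [Pron everyone]] [Conj and] [NP [Pron it]]] [VP [AdvP [Adv quietly]] [VP [VP [AdvP [Adv quietly]] [VP [AdvP [Adv quietly]] [VP [V followed]]]] [Conj and] [VP [V described] [NP [Det a] [N editor]]]]]]
The trees differ in how a recursive rule is bracketed over the same span.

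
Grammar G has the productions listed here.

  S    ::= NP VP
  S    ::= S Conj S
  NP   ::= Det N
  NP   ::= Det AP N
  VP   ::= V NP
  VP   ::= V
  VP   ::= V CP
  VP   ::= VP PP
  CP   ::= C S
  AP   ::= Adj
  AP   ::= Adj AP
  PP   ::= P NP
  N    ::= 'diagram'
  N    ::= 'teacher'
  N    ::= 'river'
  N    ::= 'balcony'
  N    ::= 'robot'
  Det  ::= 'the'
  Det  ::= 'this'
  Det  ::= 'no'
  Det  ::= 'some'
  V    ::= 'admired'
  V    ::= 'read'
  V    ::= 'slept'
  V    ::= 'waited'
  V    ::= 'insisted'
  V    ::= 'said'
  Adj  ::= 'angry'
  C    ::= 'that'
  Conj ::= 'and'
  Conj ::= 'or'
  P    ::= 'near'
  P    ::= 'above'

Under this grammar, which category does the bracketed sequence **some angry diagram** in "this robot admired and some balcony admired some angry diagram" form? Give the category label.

NP

[S [S [NP [Det this] [N robot]] [VP [V admired]]] [Conj and] [S [NP [Det some] [N balcony]] [VP [V admired] [NP [Det some] [AP [Adj angry]] [N diagram]]]]]
The span 'some angry diagram' is the NP node built by NP → Det AP N.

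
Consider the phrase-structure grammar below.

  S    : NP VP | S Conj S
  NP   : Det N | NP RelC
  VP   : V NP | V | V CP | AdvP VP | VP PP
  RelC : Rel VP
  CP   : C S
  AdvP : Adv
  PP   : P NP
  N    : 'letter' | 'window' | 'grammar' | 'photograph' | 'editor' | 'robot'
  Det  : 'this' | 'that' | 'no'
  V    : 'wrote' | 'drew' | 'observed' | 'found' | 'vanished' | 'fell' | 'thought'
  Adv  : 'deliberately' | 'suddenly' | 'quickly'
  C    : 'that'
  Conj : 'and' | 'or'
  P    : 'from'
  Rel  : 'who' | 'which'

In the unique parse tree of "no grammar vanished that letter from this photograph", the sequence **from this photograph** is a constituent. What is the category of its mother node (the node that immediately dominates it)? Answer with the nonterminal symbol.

VP

S
  NP
    Det: no
    N: grammar
  VP
    VP
      V: vanished
      NP
        Det: that
        N: letter
    PP
      P: from
      NP
        Det: this
        N: photograph
The span 'from this photograph' is the PP node built by PP → P NP.
Its mother is the VP built by VP → VP PP.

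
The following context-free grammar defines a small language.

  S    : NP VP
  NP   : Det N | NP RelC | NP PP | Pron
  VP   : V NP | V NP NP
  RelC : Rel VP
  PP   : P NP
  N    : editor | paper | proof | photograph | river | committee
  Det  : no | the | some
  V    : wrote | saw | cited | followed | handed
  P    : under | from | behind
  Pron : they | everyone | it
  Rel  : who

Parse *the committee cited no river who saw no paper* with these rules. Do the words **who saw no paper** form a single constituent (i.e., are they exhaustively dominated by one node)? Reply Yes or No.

Yes

[S [NP [Det the] [N committee]] [VP [V cited] [NP [NP [Det no] [N river]] [RelC [Rel who] [VP [V saw] [NP [Det no] [N paper]]]]]]]
The words 'who saw no paper' are exhaustively dominated by a single RelC node (built by RelC → Rel VP), so they form a constituent.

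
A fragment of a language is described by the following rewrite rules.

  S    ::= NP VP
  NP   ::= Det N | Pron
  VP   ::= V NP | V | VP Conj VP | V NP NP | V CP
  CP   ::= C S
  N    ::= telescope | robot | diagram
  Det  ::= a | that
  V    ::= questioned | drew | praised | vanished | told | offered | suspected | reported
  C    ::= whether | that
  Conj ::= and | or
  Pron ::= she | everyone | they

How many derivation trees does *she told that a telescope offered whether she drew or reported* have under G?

3

Two of the 3 distinct bracketings:
[S [NP [Pron she]] [VP [VP [V told] [CP [C that] [S [NP [Det a] [N telescope]] [VP [V offered] [CP [C whether] [S [NP [Pron she]] [VP [V drew]]]]]]]] [Conj or] [VP [V reported]]]]
[S [NP [Pron she]] [VP [V told] [CP [C that] [S [NP [Det a] [N telescope]] [VP [VP [V offered] [CP [C whether] [S [NP [Pron she]] [VP [V drew]]]]] [Conj or] [VP [V reported]]]]]]]
The trees differ in how a recursive rule is bracketed over the same span.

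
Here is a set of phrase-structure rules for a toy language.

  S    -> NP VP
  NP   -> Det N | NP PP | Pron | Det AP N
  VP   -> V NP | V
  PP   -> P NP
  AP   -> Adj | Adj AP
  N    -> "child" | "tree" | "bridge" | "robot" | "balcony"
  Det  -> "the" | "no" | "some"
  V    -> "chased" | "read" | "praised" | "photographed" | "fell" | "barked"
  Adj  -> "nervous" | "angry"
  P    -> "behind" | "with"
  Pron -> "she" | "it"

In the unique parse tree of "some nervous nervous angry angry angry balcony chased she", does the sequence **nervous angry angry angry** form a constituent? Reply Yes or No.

[S [NP [Det some] [AP [Adj nervous] [AP [Adj nervous] [AP [Adj angry] [AP [Adj angry] [AP [Adj angry]]]]]] [N balcony]] [VP [V chased] [NP [Pron she]]]]
The words 'nervous angry angry angry' are exhaustively dominated by a single AP node (built by AP → Adj AP), so they form a constituent.

Yes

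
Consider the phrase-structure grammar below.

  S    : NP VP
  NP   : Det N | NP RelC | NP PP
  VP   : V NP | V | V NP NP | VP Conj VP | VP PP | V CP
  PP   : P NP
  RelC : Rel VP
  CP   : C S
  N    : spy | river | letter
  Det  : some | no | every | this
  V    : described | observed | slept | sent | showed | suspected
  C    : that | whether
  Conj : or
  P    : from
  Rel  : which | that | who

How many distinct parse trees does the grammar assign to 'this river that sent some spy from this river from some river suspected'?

Two of the 9 distinct bracketings:
[S [NP [NP [Det this] [N river]] [RelC [Rel that] [VP [V sent] [NP [NP [Det some] [N spy]] [PP [P from] [NP [NP [Det this] [N river]] [PP [P from] [NP [Det some] [N river]]]]]]]]] [VP [V suspected]]]
[S [NP [NP [Det this] [N river]] [RelC [Rel that] [VP [V sent] [NP [NP [NP [Det some] [N spy]] [PP [P from] [NP [Det this] [N river]]]] [PP [P from] [NP [Det some] [N river]]]]]]] [VP [V suspected]]]
The trees differ in how a recursive rule is bracketed over the same span.

9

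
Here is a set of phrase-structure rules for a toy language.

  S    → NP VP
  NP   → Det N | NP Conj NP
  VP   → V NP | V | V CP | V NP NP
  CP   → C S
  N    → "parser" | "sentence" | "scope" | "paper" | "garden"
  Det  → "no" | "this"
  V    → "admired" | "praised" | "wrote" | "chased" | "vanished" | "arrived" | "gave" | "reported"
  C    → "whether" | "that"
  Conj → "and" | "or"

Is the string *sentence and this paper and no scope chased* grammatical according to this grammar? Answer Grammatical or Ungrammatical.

Ungrammatical

For S → NP VP, no prefix of the string parses as an NP.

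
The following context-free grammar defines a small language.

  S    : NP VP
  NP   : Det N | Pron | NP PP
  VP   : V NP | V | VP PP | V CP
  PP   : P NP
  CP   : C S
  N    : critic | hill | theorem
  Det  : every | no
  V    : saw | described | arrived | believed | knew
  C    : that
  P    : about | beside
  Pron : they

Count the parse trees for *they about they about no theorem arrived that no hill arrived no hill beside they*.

6

Two of the 6 distinct bracketings:
[S [NP [NP [Pron they]] [PP [P about] [NP [NP [Pron they]] [PP [P about] [NP [Det no] [N theorem]]]]]] [VP [VP [V arrived] [CP [C that] [S [NP [Det no] [N hill]] [VP [V arrived] [NP [Det no] [N hill]]]]]] [PP [P beside] [NP [Pron they]]]]]
[S [NP [NP [Pron they]] [PP [P about] [NP [NP [Pron they]] [PP [P about] [NP [Det no] [N theorem]]]]]] [VP [V arrived] [CP [C that] [S [NP [Det no] [N hill]] [VP [V arrived] [NP [NP [Det no] [N hill]] [PP [P beside] [NP [Pron they]]]]]]]]]
The difference turns on whether VP → VP PP is used at the relevant span, versus an alternative expansion of VP.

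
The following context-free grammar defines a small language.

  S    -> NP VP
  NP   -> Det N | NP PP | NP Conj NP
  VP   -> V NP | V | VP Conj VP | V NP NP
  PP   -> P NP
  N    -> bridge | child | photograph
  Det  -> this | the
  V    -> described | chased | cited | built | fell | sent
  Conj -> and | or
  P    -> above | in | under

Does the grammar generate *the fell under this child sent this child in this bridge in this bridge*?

A Det word can never sit immediately before a V word in any string this grammar generates, so the substring 'the fell' rules out a derivation.

Ungrammatical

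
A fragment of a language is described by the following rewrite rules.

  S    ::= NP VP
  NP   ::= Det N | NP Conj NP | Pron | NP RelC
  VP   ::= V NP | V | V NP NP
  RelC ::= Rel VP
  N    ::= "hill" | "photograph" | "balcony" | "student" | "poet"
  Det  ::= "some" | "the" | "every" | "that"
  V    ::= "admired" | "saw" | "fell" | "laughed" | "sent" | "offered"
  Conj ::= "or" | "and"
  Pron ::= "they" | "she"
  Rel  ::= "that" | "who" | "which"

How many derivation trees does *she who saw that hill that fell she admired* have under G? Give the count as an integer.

Two of the 3 distinct bracketings:
[S [NP [NP [Pron she]] [RelC [Rel who] [VP [V saw] [NP [NP [Det that] [N hill]] [RelC [Rel that] [VP [V fell] [NP [Pron she]]]]]]]] [VP [V admired]]]
[S [NP [NP [Pron she]] [RelC [Rel who] [VP [V saw] [NP [NP [Det that] [N hill]] [RelC [Rel that] [VP [V fell]]]] [NP [Pron she]]]]] [VP [V admired]]]
The difference turns on whether VP → V NP is used at the relevant span, versus an alternative expansion of VP.

3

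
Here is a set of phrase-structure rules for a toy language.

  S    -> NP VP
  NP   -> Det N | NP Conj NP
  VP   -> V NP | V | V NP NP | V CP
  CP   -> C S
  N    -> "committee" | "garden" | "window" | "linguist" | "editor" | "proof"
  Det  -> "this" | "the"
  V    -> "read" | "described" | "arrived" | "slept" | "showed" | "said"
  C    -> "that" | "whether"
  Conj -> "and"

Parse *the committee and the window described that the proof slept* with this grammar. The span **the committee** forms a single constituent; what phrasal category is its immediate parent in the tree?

[S [NP [NP [Det the] [N committee]] [Conj and] [NP [Det the] [N window]]] [VP [V described] [CP [C that] [S [NP [Det the] [N proof]] [VP [V slept]]]]]]
The span 'the committee' is the NP node built by NP → Det N.
Its mother is the NP built by NP → NP Conj NP.

NP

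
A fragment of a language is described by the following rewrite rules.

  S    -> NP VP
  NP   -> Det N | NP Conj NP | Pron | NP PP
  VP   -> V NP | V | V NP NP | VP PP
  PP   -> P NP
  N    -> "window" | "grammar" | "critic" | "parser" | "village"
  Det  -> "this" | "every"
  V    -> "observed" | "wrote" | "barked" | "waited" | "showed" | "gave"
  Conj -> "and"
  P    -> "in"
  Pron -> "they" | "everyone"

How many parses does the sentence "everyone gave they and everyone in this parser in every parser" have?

9

Two of the 9 distinct bracketings:
[S [NP [Pron everyone]] [VP [V gave] [NP [NP [Pron they]] [Conj and] [NP [NP [Pron everyone]] [PP [P in] [NP [NP [Det this] [N parser]] [PP [P in] [NP [Det every] [N parser]]]]]]]]]
[S [NP [Pron everyone]] [VP [V gave] [NP [NP [Pron they]] [Conj and] [NP [NP [NP [Pron everyone]] [PP [P in] [NP [Det this] [N parser]]]] [PP [P in] [NP [Det every] [N parser]]]]]]]
The trees differ in how a recursive rule is bracketed over the same span.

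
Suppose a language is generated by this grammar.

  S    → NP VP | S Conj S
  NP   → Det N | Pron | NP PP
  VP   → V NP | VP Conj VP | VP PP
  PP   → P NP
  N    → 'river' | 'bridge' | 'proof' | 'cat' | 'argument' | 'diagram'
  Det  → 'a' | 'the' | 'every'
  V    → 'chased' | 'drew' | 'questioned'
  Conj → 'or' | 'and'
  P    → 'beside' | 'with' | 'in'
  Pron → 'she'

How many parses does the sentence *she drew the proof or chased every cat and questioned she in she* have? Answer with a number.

Two of the 7 distinct bracketings:
[S [NP [Pron she]] [VP [VP [V drew] [NP [Det the] [N proof]]] [Conj or] [VP [VP [V chased] [NP [Det every] [N cat]]] [Conj and] [VP [V questioned] [NP [NP [Pron she]] [PP [P in] [NP [Pron she]]]]]]]]
[S [NP [Pron she]] [VP [VP [V drew] [NP [Det the] [N proof]]] [Conj or] [VP [VP [V chased] [NP [Det every] [N cat]]] [Conj and] [VP [VP [V questioned] [NP [Pron she]]] [PP [P in] [NP [Pron she]]]]]]]
The difference turns on whether NP → NP PP is used at the relevant span, versus an alternative expansion of NP.

7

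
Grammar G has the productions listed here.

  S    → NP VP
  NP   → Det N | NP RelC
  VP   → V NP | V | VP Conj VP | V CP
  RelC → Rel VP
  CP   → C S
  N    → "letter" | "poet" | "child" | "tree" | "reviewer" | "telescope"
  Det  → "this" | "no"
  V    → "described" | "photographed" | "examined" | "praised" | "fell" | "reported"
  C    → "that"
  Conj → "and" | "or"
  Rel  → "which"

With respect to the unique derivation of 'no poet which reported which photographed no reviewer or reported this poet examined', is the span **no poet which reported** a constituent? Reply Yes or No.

Yes

[S [NP [NP [NP [Det no] [N poet]] [RelC [Rel which] [VP [V reported]]]] [RelC [Rel which] [VP [VP [V photographed] [NP [Det no] [N reviewer]]] [Conj or] [VP [V reported] [NP [Det this] [N poet]]]]]] [VP [V examined]]]
The words 'no poet which reported' are exhaustively dominated by a single NP node (built by NP → NP RelC), so they form a constituent.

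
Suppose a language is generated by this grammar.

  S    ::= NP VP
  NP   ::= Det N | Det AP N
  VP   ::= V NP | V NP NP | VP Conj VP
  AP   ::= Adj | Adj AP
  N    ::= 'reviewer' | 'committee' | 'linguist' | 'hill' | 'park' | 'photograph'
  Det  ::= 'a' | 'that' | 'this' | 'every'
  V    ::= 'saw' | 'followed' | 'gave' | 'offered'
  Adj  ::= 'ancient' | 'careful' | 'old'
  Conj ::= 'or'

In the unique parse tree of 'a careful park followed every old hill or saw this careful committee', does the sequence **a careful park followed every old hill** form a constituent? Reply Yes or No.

[S [NP [Det a] [AP [Adj careful]] [N park]] [VP [VP [V followed] [NP [Det every] [AP [Adj old]] [N hill]]] [Conj or] [VP [V saw] [NP [Det this] [AP [Adj careful]] [N committee]]]]]
The smallest constituent containing 'a careful park followed every old hill' is the S spanning 'a careful park followed every old hill or saw this careful committee'; no single node in the tree dominates exactly the given words.

No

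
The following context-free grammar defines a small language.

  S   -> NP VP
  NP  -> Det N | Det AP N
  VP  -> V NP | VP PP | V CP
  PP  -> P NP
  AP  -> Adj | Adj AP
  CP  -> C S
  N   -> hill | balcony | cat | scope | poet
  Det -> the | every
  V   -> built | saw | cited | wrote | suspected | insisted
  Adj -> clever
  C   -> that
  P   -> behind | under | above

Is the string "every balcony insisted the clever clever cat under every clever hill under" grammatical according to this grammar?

Ungrammatical

For S → NP VP, the only prefix that parses as NP is 'every balcony', but the remainder 'insisted the clever clever cat under every clever hill under' is not a VP under these rules.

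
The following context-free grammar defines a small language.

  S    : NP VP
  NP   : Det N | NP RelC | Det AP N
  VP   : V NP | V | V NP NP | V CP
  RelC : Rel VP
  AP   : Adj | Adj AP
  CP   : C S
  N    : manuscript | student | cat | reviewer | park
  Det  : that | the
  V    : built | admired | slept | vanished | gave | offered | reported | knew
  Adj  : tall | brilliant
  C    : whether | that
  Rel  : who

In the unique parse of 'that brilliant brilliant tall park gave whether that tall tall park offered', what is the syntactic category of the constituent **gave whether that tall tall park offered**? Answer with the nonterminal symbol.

VP

[S [NP [Det that] [AP [Adj brilliant] [AP [Adj brilliant] [AP [Adj tall]]]] [N park]] [VP [V gave] [CP [C whether] [S [NP [Det that] [AP [Adj tall] [AP [Adj tall]]] [N park]] [VP [V offered]]]]]]
The span 'gave whether that tall tall park offered' is the VP node built by VP → V CP.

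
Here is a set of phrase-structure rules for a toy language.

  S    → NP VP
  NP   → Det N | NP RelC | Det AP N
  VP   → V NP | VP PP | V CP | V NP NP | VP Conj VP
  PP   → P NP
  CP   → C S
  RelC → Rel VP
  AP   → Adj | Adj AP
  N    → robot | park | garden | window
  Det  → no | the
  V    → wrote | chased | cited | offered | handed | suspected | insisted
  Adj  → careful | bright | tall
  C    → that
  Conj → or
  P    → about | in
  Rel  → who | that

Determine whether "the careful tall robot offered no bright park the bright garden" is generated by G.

S
  NP
    Det: the
    AP
      Adj: careful
      AP
        Adj: tall
    N: robot
  VP
    V: offered
    NP
      Det: no
      AP
        Adj: bright
      N: park
    NP
      Det: the
      AP
        Adj: bright
      N: garden
Each bracket corresponds to one application of a listed rule, so the string is derivable from S.

Grammatical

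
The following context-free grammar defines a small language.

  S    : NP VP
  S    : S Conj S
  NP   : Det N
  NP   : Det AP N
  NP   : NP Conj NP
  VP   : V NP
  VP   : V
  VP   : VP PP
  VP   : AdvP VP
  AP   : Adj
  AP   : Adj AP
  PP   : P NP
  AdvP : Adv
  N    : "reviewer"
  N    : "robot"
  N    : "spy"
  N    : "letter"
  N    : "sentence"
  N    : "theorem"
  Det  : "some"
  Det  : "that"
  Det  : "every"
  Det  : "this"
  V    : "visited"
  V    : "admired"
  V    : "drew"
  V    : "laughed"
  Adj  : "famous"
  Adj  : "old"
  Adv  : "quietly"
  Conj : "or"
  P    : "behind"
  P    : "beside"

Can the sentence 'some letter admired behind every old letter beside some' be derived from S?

For S → NP VP, the only prefix that parses as NP is 'some letter', but the remainder 'admired behind every old letter beside some' is not a VP under these rules. The alternative S rule S → S Conj S likewise has no satisfying split.

Ungrammatical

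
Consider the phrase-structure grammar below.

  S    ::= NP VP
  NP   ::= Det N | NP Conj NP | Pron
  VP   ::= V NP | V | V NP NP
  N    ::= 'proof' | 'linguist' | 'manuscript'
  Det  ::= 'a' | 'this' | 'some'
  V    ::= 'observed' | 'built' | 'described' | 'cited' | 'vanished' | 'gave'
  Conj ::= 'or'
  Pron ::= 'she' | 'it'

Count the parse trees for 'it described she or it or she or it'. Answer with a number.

5

Two of the 5 distinct bracketings:
[S [NP [Pron it]] [VP [V described] [NP [NP [Pron she]] [Conj or] [NP [NP [Pron it]] [Conj or] [NP [NP [Pron she]] [Conj or] [NP [Pron it]]]]]]]
[S [NP [Pron it]] [VP [V described] [NP [NP [Pron she]] [Conj or] [NP [NP [NP [Pron it]] [Conj or] [NP [Pron she]]] [Conj or] [NP [Pron it]]]]]]
The trees differ in how a recursive rule is bracketed over the same span.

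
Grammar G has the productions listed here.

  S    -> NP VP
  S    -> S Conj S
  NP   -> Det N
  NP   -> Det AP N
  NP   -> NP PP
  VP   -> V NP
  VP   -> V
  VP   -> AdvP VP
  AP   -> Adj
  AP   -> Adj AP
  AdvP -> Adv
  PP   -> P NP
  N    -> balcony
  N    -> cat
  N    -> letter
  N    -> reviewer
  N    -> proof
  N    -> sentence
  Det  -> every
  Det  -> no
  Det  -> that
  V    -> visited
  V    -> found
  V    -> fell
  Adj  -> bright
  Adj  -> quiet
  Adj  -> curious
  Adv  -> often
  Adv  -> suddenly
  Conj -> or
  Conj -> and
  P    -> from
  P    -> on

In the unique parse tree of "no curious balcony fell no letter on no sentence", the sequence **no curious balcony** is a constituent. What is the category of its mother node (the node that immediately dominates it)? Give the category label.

S
  NP
    Det: no
    AP
      Adj: curious
    N: balcony
  VP
    V: fell
    NP
      NP
        Det: no
        N: letter
      PP
        P: on
        NP
          Det: no
          N: sentence
The span 'no curious balcony' is the NP node built by NP → Det AP N.
Its mother is the S built by S → NP VP.

S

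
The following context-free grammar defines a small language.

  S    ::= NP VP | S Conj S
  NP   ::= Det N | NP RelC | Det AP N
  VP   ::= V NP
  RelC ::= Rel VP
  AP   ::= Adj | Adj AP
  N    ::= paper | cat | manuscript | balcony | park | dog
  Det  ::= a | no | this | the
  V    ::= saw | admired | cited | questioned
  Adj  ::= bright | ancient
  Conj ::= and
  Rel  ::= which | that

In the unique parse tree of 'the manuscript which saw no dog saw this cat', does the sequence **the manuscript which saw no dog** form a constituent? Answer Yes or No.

[S [NP [NP [Det the] [N manuscript]] [RelC [Rel which] [VP [V saw] [NP [Det no] [N dog]]]]] [VP [V saw] [NP [Det this] [N cat]]]]
The words 'the manuscript which saw no dog' are exhaustively dominated by a single NP node (built by NP → NP RelC), so they form a constituent.

Yes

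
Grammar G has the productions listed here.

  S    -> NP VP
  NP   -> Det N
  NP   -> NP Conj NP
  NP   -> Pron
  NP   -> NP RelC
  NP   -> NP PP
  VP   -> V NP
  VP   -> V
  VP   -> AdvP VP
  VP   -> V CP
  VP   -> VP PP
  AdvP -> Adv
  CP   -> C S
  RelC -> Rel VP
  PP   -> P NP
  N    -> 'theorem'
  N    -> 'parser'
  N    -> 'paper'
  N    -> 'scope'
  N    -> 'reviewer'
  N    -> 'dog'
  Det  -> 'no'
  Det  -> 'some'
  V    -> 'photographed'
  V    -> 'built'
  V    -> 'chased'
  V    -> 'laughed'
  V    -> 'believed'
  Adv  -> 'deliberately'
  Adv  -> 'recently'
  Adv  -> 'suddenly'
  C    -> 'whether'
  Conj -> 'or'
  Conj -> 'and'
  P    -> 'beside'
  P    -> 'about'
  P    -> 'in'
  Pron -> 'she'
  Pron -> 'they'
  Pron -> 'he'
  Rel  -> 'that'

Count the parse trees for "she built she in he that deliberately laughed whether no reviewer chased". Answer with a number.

Two of the 3 distinct bracketings:
[S [NP [Pron she]] [VP [V built] [NP [NP [NP [Pron she]] [PP [P in] [NP [Pron he]]]] [RelC [Rel that] [VP [AdvP [Adv deliberately]] [VP [V laughed] [CP [C whether] [S [NP [Det no] [N reviewer]] [VP [V chased]]]]]]]]]]
[S [NP [Pron she]] [VP [V built] [NP [NP [Pron she]] [PP [P in] [NP [NP [Pron he]] [RelC [Rel that] [VP [AdvP [Adv deliberately]] [VP [V laughed] [CP [C whether] [S [NP [Det no] [N reviewer]] [VP [V chased]]]]]]]]]]]]
The trees differ in how a recursive rule is bracketed over the same span.

3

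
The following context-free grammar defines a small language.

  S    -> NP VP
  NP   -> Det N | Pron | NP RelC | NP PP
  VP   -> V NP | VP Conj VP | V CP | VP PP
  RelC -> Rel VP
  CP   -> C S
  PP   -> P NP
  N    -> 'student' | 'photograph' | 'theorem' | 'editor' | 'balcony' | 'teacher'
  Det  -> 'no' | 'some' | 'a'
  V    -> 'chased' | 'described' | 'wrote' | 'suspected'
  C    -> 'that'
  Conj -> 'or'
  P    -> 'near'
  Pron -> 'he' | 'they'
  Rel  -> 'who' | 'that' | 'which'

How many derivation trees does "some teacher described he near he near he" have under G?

5

Two of the 5 distinct bracketings:
[S [NP [Det some] [N teacher]] [VP [V described] [NP [NP [Pron he]] [PP [P near] [NP [NP [Pron he]] [PP [P near] [NP [Pron he]]]]]]]]
[S [NP [Det some] [N teacher]] [VP [V described] [NP [NP [NP [Pron he]] [PP [P near] [NP [Pron he]]]] [PP [P near] [NP [Pron he]]]]]]
The trees differ in how a recursive rule is bracketed over the same span.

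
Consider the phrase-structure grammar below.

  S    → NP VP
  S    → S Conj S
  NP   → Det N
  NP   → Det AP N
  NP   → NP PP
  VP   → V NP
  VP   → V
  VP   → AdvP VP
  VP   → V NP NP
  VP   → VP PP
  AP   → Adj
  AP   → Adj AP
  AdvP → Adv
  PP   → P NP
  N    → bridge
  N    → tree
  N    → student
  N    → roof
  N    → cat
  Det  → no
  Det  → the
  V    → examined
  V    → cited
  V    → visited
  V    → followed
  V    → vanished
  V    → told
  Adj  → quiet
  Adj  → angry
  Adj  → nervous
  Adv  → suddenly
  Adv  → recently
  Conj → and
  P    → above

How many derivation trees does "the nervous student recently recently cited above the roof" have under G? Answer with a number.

Two of the 3 distinct bracketings:
[S [NP [Det the] [AP [Adj nervous]] [N student]] [VP [AdvP [Adv recently]] [VP [AdvP [Adv recently]] [VP [VP [V cited]] [PP [P above] [NP [Det the] [N roof]]]]]]]
[S [NP [Det the] [AP [Adj nervous]] [N student]] [VP [AdvP [Adv recently]] [VP [VP [AdvP [Adv recently]] [VP [V cited]]] [PP [P above] [NP [Det the] [N roof]]]]]]
The trees differ in how a recursive rule is bracketed over the same span.

3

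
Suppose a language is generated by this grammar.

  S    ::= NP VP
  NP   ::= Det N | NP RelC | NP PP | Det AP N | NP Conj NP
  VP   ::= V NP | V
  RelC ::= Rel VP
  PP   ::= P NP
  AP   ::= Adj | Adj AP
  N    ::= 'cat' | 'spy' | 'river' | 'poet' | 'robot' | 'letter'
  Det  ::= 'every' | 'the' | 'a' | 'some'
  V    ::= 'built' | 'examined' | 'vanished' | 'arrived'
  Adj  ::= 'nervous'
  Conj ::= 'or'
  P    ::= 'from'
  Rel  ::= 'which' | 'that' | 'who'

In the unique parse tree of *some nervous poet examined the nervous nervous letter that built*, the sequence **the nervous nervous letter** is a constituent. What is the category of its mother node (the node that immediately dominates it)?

S
  NP
    Det: some
    AP
      Adj: nervous
    N: poet
  VP
    V: examined
    NP
      NP
        Det: the
        AP
          Adj: nervous
          AP
            Adj: nervous
        N: letter
      RelC
        Rel: that
        VP
          V: built
The span 'the nervous nervous letter' is the NP node built by NP → Det AP N.
Its mother is the NP built by NP → NP RelC.

NP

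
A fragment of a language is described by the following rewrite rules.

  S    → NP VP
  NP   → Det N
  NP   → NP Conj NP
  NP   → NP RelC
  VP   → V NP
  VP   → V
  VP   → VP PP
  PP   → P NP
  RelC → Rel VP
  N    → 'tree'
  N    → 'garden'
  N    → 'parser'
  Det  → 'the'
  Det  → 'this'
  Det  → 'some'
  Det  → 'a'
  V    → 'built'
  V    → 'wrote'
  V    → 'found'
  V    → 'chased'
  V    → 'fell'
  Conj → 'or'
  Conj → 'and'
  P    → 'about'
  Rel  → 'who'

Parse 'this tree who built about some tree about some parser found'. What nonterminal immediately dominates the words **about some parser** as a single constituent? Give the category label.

PP

S
  NP
    NP
      Det: this
      N: tree
    RelC
      Rel: who
      VP
        VP
          VP
            V: built
          PP
            P: about
            NP
              Det: some
              N: tree
        PP
          P: about
          NP
            Det: some
            N: parser
  VP
    V: found
The span 'about some parser' is the PP node built by PP → P NP.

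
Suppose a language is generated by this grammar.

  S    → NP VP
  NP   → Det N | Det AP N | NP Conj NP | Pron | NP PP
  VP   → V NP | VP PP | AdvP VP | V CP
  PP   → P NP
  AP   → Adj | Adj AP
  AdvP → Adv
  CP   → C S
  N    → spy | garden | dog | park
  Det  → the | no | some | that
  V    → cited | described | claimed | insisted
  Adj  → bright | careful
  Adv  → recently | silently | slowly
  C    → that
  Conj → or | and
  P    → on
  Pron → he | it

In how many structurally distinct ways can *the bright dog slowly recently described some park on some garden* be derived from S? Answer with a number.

Two of the 4 distinct bracketings:
[S [NP [Det the] [AP [Adj bright]] [N dog]] [VP [VP [AdvP [Adv slowly]] [VP [AdvP [Adv recently]] [VP [V described] [NP [Det some] [N park]]]]] [PP [P on] [NP [Det some] [N garden]]]]]
[S [NP [Det the] [AP [Adj bright]] [N dog]] [VP [AdvP [Adv slowly]] [VP [VP [AdvP [Adv recently]] [VP [V described] [NP [Det some] [N park]]]] [PP [P on] [NP [Det some] [N garden]]]]]]
The trees differ in how a recursive rule is bracketed over the same span.

4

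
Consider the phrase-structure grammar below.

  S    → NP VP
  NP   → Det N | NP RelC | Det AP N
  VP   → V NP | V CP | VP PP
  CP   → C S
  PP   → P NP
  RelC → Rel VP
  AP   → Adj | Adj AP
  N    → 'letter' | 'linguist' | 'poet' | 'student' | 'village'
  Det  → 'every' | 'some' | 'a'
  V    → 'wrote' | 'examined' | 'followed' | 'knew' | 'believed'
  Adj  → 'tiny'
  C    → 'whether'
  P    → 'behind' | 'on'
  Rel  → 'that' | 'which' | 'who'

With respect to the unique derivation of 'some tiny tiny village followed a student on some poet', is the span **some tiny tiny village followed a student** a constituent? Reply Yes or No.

No

[S [NP [Det some] [AP [Adj tiny] [AP [Adj tiny]]] [N village]] [VP [VP [V followed] [NP [Det a] [N student]]] [PP [P on] [NP [Det some] [N poet]]]]]
The smallest constituent containing 'some tiny tiny village followed a student' is the S spanning 'some tiny tiny village followed a student on some poet'; no single node in the tree dominates exactly the given words.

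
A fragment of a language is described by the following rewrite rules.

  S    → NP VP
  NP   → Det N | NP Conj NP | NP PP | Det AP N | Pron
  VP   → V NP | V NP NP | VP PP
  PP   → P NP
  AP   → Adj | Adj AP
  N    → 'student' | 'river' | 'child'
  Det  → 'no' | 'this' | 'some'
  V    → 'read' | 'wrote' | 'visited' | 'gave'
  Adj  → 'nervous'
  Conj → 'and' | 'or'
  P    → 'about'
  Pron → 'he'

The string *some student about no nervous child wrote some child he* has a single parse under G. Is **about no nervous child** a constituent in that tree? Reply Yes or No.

Yes

[S [NP [NP [Det some] [N student]] [PP [P about] [NP [Det no] [AP [Adj nervous]] [N child]]]] [VP [V wrote] [NP [Det some] [N child]] [NP [Pron he]]]]
The words 'about no nervous child' are exhaustively dominated by a single PP node (built by PP → P NP), so they form a constituent.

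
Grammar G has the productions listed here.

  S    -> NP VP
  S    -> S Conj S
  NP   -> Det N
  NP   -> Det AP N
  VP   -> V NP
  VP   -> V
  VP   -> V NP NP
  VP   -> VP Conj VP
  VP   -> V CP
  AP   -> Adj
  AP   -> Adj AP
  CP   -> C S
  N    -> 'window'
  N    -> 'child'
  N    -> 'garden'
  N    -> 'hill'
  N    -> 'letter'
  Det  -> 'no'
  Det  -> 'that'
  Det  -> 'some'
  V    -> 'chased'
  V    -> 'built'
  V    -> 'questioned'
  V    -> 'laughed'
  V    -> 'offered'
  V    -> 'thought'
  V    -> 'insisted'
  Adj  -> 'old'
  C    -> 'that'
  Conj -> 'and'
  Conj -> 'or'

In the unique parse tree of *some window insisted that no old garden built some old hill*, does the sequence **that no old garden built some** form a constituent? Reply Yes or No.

[S [NP [Det some] [N window]] [VP [V insisted] [CP [C that] [S [NP [Det no] [AP [Adj old]] [N garden]] [VP [V built] [NP [Det some] [AP [Adj old]] [N hill]]]]]]]
The smallest constituent containing 'that no old garden built some' is the CP spanning 'that no old garden built some old hill'; no single node in the tree dominates exactly the given words.

No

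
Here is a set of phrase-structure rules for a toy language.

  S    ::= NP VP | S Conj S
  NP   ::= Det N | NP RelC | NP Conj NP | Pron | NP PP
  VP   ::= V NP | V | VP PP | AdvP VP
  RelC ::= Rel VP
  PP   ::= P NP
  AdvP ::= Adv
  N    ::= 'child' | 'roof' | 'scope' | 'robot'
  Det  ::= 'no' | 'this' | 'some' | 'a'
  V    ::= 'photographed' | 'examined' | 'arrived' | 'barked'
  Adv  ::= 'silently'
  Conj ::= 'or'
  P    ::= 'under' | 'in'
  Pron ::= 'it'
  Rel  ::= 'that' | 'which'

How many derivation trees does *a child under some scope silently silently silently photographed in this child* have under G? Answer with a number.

4

Two of the 4 distinct bracketings:
[S [NP [NP [Det a] [N child]] [PP [P under] [NP [Det some] [N scope]]]] [VP [VP [AdvP [Adv silently]] [VP [AdvP [Adv silently]] [VP [AdvP [Adv silently]] [VP [V photographed]]]]] [PP [P in] [NP [Det this] [N child]]]]]
[S [NP [NP [Det a] [N child]] [PP [P under] [NP [Det some] [N scope]]]] [VP [AdvP [Adv silently]] [VP [VP [AdvP [Adv silently]] [VP [AdvP [Adv silently]] [VP [V photographed]]]] [PP [P in] [NP [Det this] [N child]]]]]]
The trees differ in how a recursive rule is bracketed over the same span.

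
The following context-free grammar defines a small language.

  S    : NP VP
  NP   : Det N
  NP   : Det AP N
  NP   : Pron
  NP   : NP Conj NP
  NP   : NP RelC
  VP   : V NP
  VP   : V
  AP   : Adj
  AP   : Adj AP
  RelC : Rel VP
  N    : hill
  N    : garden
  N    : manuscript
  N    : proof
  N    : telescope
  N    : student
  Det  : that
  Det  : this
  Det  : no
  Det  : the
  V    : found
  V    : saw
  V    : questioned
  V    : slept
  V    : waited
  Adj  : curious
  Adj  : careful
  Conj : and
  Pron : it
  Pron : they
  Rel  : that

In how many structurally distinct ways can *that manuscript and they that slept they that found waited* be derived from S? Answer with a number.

5

Two of the 5 distinct bracketings:
[S [NP [NP [Det that] [N manuscript]] [Conj and] [NP [NP [Pron they]] [RelC [Rel that] [VP [V slept] [NP [NP [Pron they]] [RelC [Rel that] [VP [V found]]]]]]]] [VP [V waited]]]
[S [NP [NP [Det that] [N manuscript]] [Conj and] [NP [NP [NP [Pron they]] [RelC [Rel that] [VP [V slept] [NP [Pron they]]]]] [RelC [Rel that] [VP [V found]]]]] [VP [V waited]]]
The trees differ in how a recursive rule is bracketed over the same span.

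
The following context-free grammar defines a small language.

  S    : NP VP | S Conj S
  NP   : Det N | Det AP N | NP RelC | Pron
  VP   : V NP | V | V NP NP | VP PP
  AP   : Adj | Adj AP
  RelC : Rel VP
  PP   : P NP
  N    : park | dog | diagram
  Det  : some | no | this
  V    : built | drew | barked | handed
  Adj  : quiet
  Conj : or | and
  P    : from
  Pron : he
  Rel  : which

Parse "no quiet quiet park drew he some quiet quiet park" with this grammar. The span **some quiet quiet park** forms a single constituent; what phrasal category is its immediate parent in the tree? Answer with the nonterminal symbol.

VP

[S [NP [Det no] [AP [Adj quiet] [AP [Adj quiet]]] [N park]] [VP [V drew] [NP [Pron he]] [NP [Det some] [AP [Adj quiet] [AP [Adj quiet]]] [N park]]]]
The span 'some quiet quiet park' is the NP node built by NP → Det AP N.
Its mother is the VP built by VP → V NP NP.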